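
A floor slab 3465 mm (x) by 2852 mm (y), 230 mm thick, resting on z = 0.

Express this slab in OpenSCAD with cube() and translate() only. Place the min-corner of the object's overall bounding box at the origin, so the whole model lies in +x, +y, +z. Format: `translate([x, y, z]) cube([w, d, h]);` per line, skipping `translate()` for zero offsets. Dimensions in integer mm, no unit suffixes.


cube([3465, 2852, 230]);


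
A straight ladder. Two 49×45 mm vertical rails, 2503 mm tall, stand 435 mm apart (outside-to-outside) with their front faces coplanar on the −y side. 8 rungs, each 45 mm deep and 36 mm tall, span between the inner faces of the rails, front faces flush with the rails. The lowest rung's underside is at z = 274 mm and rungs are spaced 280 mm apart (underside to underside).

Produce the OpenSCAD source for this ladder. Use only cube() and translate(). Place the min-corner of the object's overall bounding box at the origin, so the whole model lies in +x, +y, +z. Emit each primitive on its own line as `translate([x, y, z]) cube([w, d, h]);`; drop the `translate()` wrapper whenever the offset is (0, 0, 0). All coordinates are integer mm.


cube([49, 45, 2503]);
translate([386, 0, 0]) cube([49, 45, 2503]);
translate([49, 0, 274]) cube([337, 45, 36]);
translate([49, 0, 554]) cube([337, 45, 36]);
translate([49, 0, 834]) cube([337, 45, 36]);
translate([49, 0, 1114]) cube([337, 45, 36]);
translate([49, 0, 1394]) cube([337, 45, 36]);
translate([49, 0, 1674]) cube([337, 45, 36]);
translate([49, 0, 1954]) cube([337, 45, 36]);
translate([49, 0, 2234]) cube([337, 45, 36]);


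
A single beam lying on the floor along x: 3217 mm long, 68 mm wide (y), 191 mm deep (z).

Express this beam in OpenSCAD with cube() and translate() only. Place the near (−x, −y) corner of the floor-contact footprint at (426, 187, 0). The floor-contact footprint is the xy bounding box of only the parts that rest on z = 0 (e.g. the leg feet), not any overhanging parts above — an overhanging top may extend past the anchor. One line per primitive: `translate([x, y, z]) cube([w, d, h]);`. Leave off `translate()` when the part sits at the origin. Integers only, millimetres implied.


translate([426, 187, 0]) cube([3217, 68, 191]);


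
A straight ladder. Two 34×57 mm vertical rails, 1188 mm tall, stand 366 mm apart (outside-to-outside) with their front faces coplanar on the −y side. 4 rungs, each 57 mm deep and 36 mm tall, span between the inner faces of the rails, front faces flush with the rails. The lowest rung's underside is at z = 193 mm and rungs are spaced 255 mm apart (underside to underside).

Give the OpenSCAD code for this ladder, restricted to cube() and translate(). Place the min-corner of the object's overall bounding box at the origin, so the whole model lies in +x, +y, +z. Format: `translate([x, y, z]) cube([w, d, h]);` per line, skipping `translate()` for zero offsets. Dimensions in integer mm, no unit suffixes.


// rung span = 366 - 2*34 = 298
// rung[k] z = 193 + k*255
cube([34, 57, 1188]);
translate([332, 0, 0]) cube([34, 57, 1188]);
translate([34, 0, 193]) cube([298, 57, 36]);
translate([34, 0, 448]) cube([298, 57, 36]);
translate([34, 0, 703]) cube([298, 57, 36]);
translate([34, 0, 958]) cube([298, 57, 36]);


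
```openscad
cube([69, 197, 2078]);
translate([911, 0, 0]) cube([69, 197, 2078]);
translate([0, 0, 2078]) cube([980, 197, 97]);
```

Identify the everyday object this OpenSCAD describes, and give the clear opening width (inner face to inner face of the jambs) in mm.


A door frame. The clear opening width is 842 mm.

Two 2078 mm tall posts with a header on top — a door frame. The left jamb is 69 mm wide at x = 0; the right jamb starts at x = 911. The clear opening is 911 − 69 = 842 mm.


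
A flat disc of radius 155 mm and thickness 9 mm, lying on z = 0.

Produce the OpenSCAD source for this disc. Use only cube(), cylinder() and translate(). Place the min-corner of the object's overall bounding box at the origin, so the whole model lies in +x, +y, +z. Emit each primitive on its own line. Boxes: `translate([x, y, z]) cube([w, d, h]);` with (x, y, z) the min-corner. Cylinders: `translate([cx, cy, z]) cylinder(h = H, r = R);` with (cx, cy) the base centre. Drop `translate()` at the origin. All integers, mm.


translate([155, 155, 0]) cylinder(h = 9, r = 155);


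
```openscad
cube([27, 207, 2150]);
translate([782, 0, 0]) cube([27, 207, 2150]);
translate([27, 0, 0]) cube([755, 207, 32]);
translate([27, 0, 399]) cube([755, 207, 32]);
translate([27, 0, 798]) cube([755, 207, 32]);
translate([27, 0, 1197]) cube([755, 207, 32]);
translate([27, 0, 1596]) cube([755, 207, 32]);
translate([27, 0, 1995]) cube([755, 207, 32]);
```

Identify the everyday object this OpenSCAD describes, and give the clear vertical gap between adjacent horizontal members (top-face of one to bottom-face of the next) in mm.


A bookshelf. The clear shelf gap is 367 mm.

Two tall side panels with 6 horizontal boards between them — a bookshelf. The first two shelf undersides are at z = 0 and z = 399; with shelf thickness 32, the clear gap is 399 − 0 − 32 = 367 mm.


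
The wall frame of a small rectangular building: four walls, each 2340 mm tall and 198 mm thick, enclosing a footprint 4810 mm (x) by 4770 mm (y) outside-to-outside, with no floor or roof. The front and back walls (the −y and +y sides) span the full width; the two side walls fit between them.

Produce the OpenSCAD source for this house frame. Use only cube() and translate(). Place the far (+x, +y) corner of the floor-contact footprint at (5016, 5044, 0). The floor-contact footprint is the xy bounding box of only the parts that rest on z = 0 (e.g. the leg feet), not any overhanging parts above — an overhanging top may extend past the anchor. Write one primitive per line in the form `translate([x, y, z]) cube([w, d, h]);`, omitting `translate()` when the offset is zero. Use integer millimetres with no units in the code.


translate([206, 274, 0]) cube([4810, 198, 2340]);
translate([206, 4846, 0]) cube([4810, 198, 2340]);
translate([206, 472, 0]) cube([198, 4374, 2340]);
translate([4818, 472, 0]) cube([198, 4374, 2340]);


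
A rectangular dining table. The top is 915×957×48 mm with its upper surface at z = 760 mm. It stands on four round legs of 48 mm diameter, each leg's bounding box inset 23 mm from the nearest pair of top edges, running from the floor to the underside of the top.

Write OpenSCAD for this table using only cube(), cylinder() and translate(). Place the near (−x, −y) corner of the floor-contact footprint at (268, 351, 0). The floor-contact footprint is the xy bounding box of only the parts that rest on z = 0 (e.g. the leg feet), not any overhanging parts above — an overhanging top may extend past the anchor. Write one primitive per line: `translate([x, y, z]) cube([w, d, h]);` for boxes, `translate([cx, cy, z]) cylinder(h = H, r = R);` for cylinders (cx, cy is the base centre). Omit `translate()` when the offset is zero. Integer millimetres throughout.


translate([245, 328, 712]) cube([915, 957, 48]);
translate([292, 375, 0]) cylinder(h = 712, r = 24);
translate([1113, 375, 0]) cylinder(h = 712, r = 24);
translate([292, 1238, 0]) cylinder(h = 712, r = 24);
translate([1113, 1238, 0]) cylinder(h = 712, r = 24);


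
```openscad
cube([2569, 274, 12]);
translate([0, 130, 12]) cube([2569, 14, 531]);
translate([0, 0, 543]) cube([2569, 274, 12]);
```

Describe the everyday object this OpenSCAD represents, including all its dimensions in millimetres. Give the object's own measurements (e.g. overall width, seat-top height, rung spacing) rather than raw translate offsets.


An I-beam lying along x, 2569 mm long. Overall section height 555 mm. Two flanges 274 mm wide (y) and 12 mm thick, one on the floor and one at the top; a web 14 mm thick runs between them, centred on the flange width.


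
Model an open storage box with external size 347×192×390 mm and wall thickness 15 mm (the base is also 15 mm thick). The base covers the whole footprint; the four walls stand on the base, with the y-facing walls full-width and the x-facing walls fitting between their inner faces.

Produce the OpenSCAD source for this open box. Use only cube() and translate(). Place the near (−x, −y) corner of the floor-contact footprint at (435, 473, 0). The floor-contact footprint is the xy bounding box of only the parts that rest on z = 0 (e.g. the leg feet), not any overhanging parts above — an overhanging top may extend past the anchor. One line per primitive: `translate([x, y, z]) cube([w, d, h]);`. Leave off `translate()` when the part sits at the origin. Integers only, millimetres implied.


translate([435, 473, 0]) cube([347, 192, 15]);
translate([435, 473, 15]) cube([347, 15, 375]);
translate([435, 650, 15]) cube([347, 15, 375]);
translate([435, 488, 15]) cube([15, 162, 375]);
translate([767, 488, 15]) cube([15, 162, 375]);


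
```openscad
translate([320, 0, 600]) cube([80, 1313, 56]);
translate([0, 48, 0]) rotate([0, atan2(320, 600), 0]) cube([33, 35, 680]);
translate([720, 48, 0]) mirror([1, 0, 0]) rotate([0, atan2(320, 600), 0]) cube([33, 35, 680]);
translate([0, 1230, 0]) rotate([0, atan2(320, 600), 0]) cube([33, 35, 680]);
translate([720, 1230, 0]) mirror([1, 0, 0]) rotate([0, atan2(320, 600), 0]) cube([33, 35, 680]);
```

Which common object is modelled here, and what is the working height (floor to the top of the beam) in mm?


A sawhorse. The overall height is 656 mm.

A beam across two mirrored pairs of raked legs — a sawhorse. The beam's underside is at z = 600 (matching the legs' vertical rise in atan2(320, 600)) and the beam is 56 mm tall, so its top is at 600 + 56 = 656 mm. The raked legs top out at the beam's underside, so that is the highest point.


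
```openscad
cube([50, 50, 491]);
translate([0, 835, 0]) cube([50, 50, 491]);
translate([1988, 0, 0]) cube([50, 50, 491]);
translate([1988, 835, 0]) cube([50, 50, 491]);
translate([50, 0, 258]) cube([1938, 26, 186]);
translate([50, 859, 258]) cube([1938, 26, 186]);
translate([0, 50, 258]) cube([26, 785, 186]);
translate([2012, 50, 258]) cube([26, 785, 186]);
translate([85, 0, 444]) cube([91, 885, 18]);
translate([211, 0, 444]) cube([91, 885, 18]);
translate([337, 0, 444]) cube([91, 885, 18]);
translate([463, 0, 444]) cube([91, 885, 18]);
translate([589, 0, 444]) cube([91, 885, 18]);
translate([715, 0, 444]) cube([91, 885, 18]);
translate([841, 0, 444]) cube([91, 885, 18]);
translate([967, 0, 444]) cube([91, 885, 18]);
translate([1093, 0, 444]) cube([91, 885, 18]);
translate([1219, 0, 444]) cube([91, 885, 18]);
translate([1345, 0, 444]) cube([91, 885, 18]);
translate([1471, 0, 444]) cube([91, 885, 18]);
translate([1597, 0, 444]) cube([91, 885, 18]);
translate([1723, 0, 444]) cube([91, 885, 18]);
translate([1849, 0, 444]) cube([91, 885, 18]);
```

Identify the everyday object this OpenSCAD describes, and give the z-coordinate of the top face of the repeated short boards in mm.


A bed frame. The slat-top height is 462 mm.

Four posts, four rails, and a row of slats — a bed frame. Slats sit on the rails at z = 258 + 186 = 444; with slat thickness 18, the top is 462 mm.


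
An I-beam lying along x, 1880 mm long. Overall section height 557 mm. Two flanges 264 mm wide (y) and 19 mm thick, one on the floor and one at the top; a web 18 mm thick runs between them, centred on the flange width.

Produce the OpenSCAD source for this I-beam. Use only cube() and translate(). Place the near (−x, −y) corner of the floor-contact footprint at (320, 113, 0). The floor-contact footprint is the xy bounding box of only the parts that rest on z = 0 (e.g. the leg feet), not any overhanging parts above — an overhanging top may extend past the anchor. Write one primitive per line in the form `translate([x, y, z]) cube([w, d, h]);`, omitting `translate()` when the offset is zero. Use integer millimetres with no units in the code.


translate([320, 113, 0]) cube([1880, 264, 19]);
translate([320, 236, 19]) cube([1880, 18, 519]);
translate([320, 113, 538]) cube([1880, 264, 19]);


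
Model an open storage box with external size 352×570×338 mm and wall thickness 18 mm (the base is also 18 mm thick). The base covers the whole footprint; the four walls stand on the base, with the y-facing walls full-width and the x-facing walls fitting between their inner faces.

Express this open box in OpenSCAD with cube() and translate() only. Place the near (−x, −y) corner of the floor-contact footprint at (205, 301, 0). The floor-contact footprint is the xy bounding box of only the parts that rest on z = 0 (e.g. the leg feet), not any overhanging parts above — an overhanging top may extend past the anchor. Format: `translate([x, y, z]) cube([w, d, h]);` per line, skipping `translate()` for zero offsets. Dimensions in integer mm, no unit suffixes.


translate([205, 301, 0]) cube([352, 570, 18]);
translate([205, 301, 18]) cube([352, 18, 320]);
translate([205, 853, 18]) cube([352, 18, 320]);
translate([205, 319, 18]) cube([18, 534, 320]);
translate([539, 319, 18]) cube([18, 534, 320]);


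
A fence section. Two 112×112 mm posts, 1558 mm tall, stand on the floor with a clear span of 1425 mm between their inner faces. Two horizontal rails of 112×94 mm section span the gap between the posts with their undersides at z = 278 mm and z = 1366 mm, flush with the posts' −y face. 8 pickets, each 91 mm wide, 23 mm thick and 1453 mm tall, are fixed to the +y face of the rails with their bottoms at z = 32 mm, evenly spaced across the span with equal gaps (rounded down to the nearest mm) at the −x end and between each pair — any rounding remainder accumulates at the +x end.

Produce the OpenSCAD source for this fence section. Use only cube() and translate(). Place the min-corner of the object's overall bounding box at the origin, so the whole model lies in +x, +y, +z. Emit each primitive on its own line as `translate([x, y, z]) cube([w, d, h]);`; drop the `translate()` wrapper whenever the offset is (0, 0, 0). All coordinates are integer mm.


cube([112, 112, 1558]);
translate([1537, 0, 0]) cube([112, 112, 1558]);
translate([112, 0, 278]) cube([1425, 112, 94]);
translate([112, 0, 1366]) cube([1425, 112, 94]);
translate([189, 112, 32]) cube([91, 23, 1453]);
translate([357, 112, 32]) cube([91, 23, 1453]);
translate([525, 112, 32]) cube([91, 23, 1453]);
translate([693, 112, 32]) cube([91, 23, 1453]);
translate([861, 112, 32]) cube([91, 23, 1453]);
translate([1029, 112, 32]) cube([91, 23, 1453]);
translate([1197, 112, 32]) cube([91, 23, 1453]);
translate([1365, 112, 32]) cube([91, 23, 1453]);


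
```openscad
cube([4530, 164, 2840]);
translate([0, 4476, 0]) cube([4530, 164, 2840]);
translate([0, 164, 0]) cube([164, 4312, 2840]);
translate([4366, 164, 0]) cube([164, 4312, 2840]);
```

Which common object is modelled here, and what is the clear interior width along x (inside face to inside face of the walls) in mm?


A house (or room) frame. The interior width is 4202 mm.

Four 2840 mm walls enclosing a rectangle with no floor or roof — a room or house frame. Outside width is 4530 mm and wall thickness is 164 mm, so the interior width is 4530 − 2 × 164 = 4202 mm.


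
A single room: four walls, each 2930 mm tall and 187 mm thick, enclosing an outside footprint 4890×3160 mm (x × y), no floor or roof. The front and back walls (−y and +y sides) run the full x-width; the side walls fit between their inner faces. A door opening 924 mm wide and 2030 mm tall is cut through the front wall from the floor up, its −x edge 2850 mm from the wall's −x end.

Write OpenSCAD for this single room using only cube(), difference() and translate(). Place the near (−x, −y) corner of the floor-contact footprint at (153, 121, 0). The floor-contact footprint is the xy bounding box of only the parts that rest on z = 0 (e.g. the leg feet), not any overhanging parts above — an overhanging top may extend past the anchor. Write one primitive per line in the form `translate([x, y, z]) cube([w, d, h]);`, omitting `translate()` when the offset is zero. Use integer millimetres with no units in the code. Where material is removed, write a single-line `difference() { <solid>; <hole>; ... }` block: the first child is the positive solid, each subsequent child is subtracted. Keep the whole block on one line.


difference() { translate([153, 121, 0]) cube([4890, 187, 2930]); translate([3003, 121, 0]) cube([924, 187, 2030]); }
translate([153, 3094, 0]) cube([4890, 187, 2930]);
translate([153, 308, 0]) cube([187, 2786, 2930]);
translate([4856, 308, 0]) cube([187, 2786, 2930]);


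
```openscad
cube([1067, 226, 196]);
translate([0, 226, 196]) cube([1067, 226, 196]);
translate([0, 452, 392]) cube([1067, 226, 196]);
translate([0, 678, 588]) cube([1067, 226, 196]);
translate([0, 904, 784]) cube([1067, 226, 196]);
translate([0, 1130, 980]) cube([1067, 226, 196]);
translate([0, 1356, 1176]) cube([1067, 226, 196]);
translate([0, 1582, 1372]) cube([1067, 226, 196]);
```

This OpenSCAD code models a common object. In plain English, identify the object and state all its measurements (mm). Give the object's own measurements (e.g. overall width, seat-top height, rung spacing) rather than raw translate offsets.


A straight staircase of 8 solid steps. Each step is 1067 mm wide (x), 226 mm deep (y, the going) and 196 mm tall (the rise). The first step rests on the floor; each subsequent step sits one going further in +y and one rise higher in +z, directly behind and above the previous step with no overlap.


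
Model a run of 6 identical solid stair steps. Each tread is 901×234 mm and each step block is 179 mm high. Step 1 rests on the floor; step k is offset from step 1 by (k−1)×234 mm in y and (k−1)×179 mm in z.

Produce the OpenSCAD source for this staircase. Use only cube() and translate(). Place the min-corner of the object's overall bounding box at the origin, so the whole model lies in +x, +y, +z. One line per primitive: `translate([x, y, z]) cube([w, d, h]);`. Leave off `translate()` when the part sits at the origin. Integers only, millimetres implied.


cube([901, 234, 179]);
translate([0, 234, 179]) cube([901, 234, 179]);
translate([0, 468, 358]) cube([901, 234, 179]);
translate([0, 702, 537]) cube([901, 234, 179]);
translate([0, 936, 716]) cube([901, 234, 179]);
translate([0, 1170, 895]) cube([901, 234, 179]);


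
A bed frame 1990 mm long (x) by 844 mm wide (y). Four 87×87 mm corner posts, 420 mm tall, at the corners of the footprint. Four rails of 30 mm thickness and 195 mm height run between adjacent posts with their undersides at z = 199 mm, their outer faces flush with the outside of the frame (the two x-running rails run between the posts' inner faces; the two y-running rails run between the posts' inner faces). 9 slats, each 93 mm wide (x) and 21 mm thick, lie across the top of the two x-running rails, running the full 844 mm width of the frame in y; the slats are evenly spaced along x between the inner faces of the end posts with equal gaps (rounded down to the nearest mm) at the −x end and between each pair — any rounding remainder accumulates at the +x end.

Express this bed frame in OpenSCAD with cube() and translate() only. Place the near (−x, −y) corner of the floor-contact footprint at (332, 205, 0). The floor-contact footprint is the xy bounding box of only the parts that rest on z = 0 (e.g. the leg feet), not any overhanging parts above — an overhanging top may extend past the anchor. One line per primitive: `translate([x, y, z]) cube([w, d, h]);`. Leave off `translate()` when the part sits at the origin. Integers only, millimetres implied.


// slat z = rail_z + rail_h = 199 + 195 = 394
// slat gap = ⌊(1816 − 9·93) / 10⌋ = 97
translate([332, 205, 0]) cube([87, 87, 420]);
translate([332, 962, 0]) cube([87, 87, 420]);
translate([2235, 205, 0]) cube([87, 87, 420]);
translate([2235, 962, 0]) cube([87, 87, 420]);
translate([419, 205, 199]) cube([1816, 30, 195]);
translate([419, 1019, 199]) cube([1816, 30, 195]);
translate([332, 292, 199]) cube([30, 670, 195]);
translate([2292, 292, 199]) cube([30, 670, 195]);
translate([516, 205, 394]) cube([93, 844, 21]);
translate([706, 205, 394]) cube([93, 844, 21]);
translate([896, 205, 394]) cube([93, 844, 21]);
translate([1086, 205, 394]) cube([93, 844, 21]);
translate([1276, 205, 394]) cube([93, 844, 21]);
translate([1466, 205, 394]) cube([93, 844, 21]);
translate([1656, 205, 394]) cube([93, 844, 21]);
translate([1846, 205, 394]) cube([93, 844, 21]);
translate([2036, 205, 394]) cube([93, 844, 21]);


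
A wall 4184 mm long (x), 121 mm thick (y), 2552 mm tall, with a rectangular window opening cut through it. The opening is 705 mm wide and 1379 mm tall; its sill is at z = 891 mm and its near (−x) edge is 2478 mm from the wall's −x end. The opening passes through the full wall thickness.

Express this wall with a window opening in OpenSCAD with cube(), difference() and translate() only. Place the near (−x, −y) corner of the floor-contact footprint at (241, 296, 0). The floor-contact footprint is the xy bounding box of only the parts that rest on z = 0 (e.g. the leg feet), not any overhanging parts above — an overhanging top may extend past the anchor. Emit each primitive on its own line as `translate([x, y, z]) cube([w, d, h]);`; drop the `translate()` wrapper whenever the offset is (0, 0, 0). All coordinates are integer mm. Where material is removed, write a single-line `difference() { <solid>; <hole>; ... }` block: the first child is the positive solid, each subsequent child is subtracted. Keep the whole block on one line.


difference() { translate([241, 296, 0]) cube([4184, 121, 2552]); translate([2719, 296, 891]) cube([705, 121, 1379]); }


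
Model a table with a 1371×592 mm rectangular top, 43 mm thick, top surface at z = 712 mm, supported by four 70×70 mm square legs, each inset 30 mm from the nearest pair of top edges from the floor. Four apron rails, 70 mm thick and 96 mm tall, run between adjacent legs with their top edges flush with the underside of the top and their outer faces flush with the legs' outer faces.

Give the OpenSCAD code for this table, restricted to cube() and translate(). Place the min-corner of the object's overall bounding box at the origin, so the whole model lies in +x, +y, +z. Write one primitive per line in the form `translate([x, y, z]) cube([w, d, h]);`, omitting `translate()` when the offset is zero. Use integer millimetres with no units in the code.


translate([0, 0, 669]) cube([1371, 592, 43]);
translate([30, 30, 0]) cube([70, 70, 669]);
translate([1271, 30, 0]) cube([70, 70, 669]);
translate([30, 492, 0]) cube([70, 70, 669]);
translate([1271, 492, 0]) cube([70, 70, 669]);
translate([100, 30, 573]) cube([1171, 70, 96]);
translate([100, 492, 573]) cube([1171, 70, 96]);
translate([30, 100, 573]) cube([70, 392, 96]);
translate([1271, 100, 573]) cube([70, 392, 96]);


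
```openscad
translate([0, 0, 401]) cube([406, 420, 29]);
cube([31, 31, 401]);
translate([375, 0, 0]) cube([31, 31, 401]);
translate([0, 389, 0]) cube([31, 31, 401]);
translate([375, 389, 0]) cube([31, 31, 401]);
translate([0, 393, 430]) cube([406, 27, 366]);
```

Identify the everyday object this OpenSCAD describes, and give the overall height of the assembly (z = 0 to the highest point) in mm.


A chair. The overall height is 796 mm.

A slab on four corner posts with a tall panel at the back — a chair. The seat slab sits at z = 401 with thickness 29, and the 366 mm backrest starts at the seat top, so the overall height is 401 + 29 + 366 = 796 mm.


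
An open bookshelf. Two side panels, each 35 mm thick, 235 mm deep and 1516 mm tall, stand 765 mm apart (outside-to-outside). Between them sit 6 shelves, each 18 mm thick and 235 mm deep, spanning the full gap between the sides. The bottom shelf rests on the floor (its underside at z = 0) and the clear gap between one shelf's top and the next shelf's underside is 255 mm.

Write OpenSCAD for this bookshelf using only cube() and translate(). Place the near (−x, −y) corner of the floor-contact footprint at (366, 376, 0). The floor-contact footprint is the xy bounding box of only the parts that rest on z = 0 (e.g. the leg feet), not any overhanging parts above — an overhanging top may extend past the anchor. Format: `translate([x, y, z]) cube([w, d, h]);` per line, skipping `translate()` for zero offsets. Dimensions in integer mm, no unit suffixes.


translate([366, 376, 0]) cube([35, 235, 1516]);
translate([1096, 376, 0]) cube([35, 235, 1516]);
translate([401, 376, 0]) cube([695, 235, 18]);
translate([401, 376, 273]) cube([695, 235, 18]);
translate([401, 376, 546]) cube([695, 235, 18]);
translate([401, 376, 819]) cube([695, 235, 18]);
translate([401, 376, 1092]) cube([695, 235, 18]);
translate([401, 376, 1365]) cube([695, 235, 18]);


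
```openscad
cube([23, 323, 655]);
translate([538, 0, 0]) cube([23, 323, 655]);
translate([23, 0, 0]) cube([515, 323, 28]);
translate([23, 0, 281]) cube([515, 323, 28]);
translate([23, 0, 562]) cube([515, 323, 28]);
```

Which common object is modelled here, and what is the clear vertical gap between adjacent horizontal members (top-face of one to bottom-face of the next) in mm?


A bookshelf. The clear shelf gap is 253 mm.

Two tall side panels with 3 horizontal boards between them — a bookshelf. The first two shelf undersides are at z = 0 and z = 281; with shelf thickness 28, the clear gap is 281 − 0 − 28 = 253 mm.


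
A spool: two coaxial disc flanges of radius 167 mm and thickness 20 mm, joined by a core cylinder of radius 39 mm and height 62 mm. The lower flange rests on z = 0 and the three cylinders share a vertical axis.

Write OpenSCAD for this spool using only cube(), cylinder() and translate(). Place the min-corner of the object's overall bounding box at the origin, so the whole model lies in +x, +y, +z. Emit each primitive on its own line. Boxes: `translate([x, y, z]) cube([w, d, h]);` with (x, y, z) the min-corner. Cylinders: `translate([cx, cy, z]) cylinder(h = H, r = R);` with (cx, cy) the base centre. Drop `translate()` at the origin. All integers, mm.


translate([167, 167, 0]) cylinder(h = 20, r = 167);
translate([167, 167, 20]) cylinder(h = 62, r = 39);
translate([167, 167, 82]) cylinder(h = 20, r = 167);


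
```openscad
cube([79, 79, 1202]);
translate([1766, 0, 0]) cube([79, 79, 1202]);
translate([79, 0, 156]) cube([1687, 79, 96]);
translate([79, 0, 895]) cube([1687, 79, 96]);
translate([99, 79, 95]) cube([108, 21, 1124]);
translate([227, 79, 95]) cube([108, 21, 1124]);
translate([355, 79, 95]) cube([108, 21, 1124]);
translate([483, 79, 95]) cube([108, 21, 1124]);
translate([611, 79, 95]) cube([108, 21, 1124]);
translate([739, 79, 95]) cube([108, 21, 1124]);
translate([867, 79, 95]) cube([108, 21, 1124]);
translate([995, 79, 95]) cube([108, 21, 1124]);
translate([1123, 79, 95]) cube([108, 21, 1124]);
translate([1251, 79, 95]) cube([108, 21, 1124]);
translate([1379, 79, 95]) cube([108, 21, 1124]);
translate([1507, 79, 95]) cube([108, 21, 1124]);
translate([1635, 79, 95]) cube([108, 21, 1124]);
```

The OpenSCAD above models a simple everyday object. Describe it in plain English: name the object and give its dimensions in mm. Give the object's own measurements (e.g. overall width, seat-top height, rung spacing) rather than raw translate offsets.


A fence section. Two 79×79 mm posts, 1202 mm tall, stand on the floor with a clear span of 1687 mm between their inner faces. Two horizontal rails of 79×96 mm section span the gap between the posts with their undersides at z = 156 mm and z = 895 mm, flush with the posts' −y face. 13 pickets, each 108 mm wide, 21 mm thick and 1124 mm tall, are fixed to the +y face of the rails with their bottoms at z = 95 mm, spaced across the span with a 20 mm gap after the −x post and between neighbouring pickets, with 23 mm left before the +x post.


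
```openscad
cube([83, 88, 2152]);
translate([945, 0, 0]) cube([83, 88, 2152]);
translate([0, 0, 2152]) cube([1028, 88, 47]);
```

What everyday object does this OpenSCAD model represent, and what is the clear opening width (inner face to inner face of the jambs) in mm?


A door frame. The clear opening width is 862 mm.

Two 2152 mm tall posts with a header on top — a door frame. The left jamb is 83 mm wide at x = 0; the right jamb starts at x = 945. The clear opening is 945 − 83 = 862 mm.


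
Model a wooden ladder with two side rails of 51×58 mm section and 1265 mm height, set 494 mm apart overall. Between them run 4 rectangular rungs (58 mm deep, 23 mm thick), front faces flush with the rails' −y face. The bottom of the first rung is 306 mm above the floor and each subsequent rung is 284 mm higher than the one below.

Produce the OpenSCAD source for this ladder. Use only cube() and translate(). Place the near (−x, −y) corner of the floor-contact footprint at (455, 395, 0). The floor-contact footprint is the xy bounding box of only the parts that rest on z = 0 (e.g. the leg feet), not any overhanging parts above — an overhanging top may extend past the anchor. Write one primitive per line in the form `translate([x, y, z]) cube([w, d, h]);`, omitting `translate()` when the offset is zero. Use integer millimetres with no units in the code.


translate([455, 395, 0]) cube([51, 58, 1265]);
translate([898, 395, 0]) cube([51, 58, 1265]);
translate([506, 395, 306]) cube([392, 58, 23]);
translate([506, 395, 590]) cube([392, 58, 23]);
translate([506, 395, 874]) cube([392, 58, 23]);
translate([506, 395, 1158]) cube([392, 58, 23]);


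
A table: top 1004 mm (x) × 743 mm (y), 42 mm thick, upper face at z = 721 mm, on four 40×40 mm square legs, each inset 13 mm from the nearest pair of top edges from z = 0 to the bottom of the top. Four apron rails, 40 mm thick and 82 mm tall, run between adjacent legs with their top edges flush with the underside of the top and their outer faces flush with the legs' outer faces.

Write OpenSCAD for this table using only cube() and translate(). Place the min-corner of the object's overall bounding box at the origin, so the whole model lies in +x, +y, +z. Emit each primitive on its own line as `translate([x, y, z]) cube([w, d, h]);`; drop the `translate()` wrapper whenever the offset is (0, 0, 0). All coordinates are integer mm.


translate([0, 0, 679]) cube([1004, 743, 42]);
translate([13, 13, 0]) cube([40, 40, 679]);
translate([951, 13, 0]) cube([40, 40, 679]);
translate([13, 690, 0]) cube([40, 40, 679]);
translate([951, 690, 0]) cube([40, 40, 679]);
translate([53, 13, 597]) cube([898, 40, 82]);
translate([53, 690, 597]) cube([898, 40, 82]);
translate([13, 53, 597]) cube([40, 637, 82]);
translate([951, 53, 597]) cube([40, 637, 82]);


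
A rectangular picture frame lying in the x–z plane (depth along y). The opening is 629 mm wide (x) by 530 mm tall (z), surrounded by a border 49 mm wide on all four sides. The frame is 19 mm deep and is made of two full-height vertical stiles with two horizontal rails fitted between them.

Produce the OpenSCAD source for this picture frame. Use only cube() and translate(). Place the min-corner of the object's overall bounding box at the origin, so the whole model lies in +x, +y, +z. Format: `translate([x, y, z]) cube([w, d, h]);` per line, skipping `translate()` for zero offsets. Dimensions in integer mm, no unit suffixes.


cube([49, 19, 628]);
translate([678, 0, 0]) cube([49, 19, 628]);
translate([49, 0, 0]) cube([629, 19, 49]);
translate([49, 0, 579]) cube([629, 19, 49]);


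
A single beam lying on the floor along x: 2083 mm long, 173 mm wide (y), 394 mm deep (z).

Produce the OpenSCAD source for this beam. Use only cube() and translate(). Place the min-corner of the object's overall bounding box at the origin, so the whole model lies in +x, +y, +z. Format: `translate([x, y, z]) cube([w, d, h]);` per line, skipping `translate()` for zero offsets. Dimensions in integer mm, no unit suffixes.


cube([2083, 173, 394]);


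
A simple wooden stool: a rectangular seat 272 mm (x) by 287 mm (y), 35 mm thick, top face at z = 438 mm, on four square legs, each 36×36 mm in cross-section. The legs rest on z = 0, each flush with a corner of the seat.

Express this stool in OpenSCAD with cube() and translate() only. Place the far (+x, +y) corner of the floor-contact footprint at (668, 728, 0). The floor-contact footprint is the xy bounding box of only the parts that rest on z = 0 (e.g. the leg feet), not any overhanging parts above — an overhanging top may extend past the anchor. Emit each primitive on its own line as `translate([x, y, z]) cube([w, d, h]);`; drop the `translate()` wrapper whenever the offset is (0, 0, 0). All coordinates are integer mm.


translate([396, 441, 403]) cube([272, 287, 35]);
translate([396, 441, 0]) cube([36, 36, 403]);
translate([632, 441, 0]) cube([36, 36, 403]);
translate([396, 692, 0]) cube([36, 36, 403]);
translate([632, 692, 0]) cube([36, 36, 403]);


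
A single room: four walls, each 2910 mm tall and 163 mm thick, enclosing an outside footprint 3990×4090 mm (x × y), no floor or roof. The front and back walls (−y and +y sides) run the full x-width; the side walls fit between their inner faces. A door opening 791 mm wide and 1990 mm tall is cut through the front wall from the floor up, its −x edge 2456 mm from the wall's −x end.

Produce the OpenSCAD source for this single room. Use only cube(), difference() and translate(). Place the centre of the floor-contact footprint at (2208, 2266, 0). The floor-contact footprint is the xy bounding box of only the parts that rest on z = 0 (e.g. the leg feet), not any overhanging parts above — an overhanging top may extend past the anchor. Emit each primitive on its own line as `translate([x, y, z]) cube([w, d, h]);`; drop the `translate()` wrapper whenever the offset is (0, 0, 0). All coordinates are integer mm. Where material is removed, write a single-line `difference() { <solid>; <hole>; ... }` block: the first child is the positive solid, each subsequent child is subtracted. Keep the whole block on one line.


difference() { translate([213, 221, 0]) cube([3990, 163, 2910]); translate([2669, 221, 0]) cube([791, 163, 1990]); }
translate([213, 4148, 0]) cube([3990, 163, 2910]);
translate([213, 384, 0]) cube([163, 3764, 2910]);
translate([4040, 384, 0]) cube([163, 3764, 2910]);


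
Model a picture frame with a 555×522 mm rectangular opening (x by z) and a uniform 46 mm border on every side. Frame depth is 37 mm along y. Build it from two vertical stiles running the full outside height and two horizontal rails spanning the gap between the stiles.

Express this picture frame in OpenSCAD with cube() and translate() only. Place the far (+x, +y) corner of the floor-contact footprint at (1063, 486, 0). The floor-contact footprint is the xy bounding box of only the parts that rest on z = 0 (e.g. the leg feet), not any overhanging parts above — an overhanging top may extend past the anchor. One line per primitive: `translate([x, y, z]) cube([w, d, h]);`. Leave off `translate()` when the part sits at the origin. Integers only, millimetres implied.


translate([416, 449, 0]) cube([46, 37, 614]);
translate([1017, 449, 0]) cube([46, 37, 614]);
translate([462, 449, 0]) cube([555, 37, 46]);
translate([462, 449, 568]) cube([555, 37, 46]);


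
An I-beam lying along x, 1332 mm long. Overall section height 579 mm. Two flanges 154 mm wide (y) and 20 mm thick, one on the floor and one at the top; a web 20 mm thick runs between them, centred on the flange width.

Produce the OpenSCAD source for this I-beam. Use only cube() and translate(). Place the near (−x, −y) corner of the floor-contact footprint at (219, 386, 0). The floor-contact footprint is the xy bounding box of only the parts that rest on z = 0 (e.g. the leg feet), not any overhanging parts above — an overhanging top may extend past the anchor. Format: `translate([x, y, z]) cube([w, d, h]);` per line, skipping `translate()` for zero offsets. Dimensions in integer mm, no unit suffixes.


translate([219, 386, 0]) cube([1332, 154, 20]);
translate([219, 453, 20]) cube([1332, 20, 539]);
translate([219, 386, 559]) cube([1332, 154, 20]);


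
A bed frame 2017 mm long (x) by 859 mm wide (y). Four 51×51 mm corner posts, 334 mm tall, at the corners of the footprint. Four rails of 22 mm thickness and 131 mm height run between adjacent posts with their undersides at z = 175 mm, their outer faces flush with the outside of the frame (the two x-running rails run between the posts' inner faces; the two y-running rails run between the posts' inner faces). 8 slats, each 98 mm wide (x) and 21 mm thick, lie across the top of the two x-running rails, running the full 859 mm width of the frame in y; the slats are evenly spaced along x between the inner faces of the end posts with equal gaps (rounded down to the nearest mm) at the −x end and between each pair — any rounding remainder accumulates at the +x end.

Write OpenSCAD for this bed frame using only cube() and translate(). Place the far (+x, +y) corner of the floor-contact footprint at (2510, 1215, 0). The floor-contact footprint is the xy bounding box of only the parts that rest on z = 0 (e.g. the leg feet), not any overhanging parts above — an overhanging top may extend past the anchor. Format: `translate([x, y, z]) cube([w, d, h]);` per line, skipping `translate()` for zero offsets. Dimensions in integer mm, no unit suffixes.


translate([493, 356, 0]) cube([51, 51, 334]);
translate([493, 1164, 0]) cube([51, 51, 334]);
translate([2459, 356, 0]) cube([51, 51, 334]);
translate([2459, 1164, 0]) cube([51, 51, 334]);
translate([544, 356, 175]) cube([1915, 22, 131]);
translate([544, 1193, 175]) cube([1915, 22, 131]);
translate([493, 407, 175]) cube([22, 757, 131]);
translate([2488, 407, 175]) cube([22, 757, 131]);
translate([669, 356, 306]) cube([98, 859, 21]);
translate([892, 356, 306]) cube([98, 859, 21]);
translate([1115, 356, 306]) cube([98, 859, 21]);
translate([1338, 356, 306]) cube([98, 859, 21]);
translate([1561, 356, 306]) cube([98, 859, 21]);
translate([1784, 356, 306]) cube([98, 859, 21]);
translate([2007, 356, 306]) cube([98, 859, 21]);
translate([2230, 356, 306]) cube([98, 859, 21]);


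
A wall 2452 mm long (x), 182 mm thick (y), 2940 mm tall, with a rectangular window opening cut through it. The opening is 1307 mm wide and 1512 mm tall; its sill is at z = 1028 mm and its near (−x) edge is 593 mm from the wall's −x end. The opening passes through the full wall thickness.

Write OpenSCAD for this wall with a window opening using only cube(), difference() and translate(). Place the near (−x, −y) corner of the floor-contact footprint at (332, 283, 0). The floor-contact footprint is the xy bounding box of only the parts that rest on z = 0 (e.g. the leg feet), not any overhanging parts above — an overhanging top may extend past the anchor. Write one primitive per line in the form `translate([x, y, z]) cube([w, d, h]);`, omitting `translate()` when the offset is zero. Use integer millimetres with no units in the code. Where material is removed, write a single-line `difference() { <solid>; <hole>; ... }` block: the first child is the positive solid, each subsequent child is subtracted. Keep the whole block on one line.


difference() { translate([332, 283, 0]) cube([2452, 182, 2940]); translate([925, 283, 1028]) cube([1307, 182, 1512]); }


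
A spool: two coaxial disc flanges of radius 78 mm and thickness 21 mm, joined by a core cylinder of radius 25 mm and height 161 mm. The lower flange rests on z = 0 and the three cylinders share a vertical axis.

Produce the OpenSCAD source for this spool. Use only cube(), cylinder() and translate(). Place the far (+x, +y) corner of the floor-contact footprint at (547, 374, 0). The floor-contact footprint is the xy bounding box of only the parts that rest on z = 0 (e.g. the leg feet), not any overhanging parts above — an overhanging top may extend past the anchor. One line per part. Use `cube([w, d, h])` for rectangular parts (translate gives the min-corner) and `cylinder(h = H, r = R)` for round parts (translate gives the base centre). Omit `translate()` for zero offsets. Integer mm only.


translate([469, 296, 0]) cylinder(h = 21, r = 78);
translate([469, 296, 21]) cylinder(h = 161, r = 25);
translate([469, 296, 182]) cylinder(h = 21, r = 78);
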